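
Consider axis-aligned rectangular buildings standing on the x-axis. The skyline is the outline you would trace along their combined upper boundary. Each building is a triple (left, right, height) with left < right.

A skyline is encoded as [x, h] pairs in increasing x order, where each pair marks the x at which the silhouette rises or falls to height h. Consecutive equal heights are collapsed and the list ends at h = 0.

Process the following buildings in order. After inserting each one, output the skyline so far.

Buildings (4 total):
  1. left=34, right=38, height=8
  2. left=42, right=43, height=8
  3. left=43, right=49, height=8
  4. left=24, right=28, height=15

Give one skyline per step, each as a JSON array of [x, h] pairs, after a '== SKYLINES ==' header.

== SKYLINES ==
[[34,8],[38,0]]
[[34,8],[38,0],[42,8],[43,0]]
[[34,8],[38,0],[42,8],[49,0]]
[[24,15],[28,0],[34,8],[38,0],[42,8],[49,0]]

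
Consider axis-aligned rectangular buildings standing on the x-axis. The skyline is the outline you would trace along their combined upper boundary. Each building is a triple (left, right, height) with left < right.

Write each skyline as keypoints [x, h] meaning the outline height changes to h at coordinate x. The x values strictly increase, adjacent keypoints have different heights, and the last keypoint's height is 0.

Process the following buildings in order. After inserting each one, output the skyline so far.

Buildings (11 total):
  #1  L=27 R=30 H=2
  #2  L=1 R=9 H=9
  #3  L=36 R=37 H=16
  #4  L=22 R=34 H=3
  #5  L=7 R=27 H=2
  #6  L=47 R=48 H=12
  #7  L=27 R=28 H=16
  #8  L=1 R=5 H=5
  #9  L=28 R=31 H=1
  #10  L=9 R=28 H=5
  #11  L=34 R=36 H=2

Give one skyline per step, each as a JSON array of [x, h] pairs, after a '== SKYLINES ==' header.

== SKYLINES ==
[[27,2],[30,0]]
[[1,9],[9,0],[27,2],[30,0]]
[[1,9],[9,0],[27,2],[30,0],[36,16],[37,0]]
[[1,9],[9,0],[22,3],[34,0],[36,16],[37,0]]
[[1,9],[9,2],[22,3],[34,0],[36,16],[37,0]]
[[1,9],[9,2],[22,3],[34,0],[36,16],[37,0],[47,12],[48,0]]
[[1,9],[9,2],[22,3],[27,16],[28,3],[34,0],[36,16],[37,0],[47,12],[48,0]]
[[1,9],[9,2],[22,3],[27,16],[28,3],[34,0],[36,16],[37,0],[47,12],[48,0]]
[[1,9],[9,2],[22,3],[27,16],[28,3],[34,0],[36,16],[37,0],[47,12],[48,0]]
[[1,9],[9,5],[27,16],[28,3],[34,0],[36,16],[37,0],[47,12],[48,0]]
[[1,9],[9,5],[27,16],[28,3],[34,2],[36,16],[37,0],[47,12],[48,0]]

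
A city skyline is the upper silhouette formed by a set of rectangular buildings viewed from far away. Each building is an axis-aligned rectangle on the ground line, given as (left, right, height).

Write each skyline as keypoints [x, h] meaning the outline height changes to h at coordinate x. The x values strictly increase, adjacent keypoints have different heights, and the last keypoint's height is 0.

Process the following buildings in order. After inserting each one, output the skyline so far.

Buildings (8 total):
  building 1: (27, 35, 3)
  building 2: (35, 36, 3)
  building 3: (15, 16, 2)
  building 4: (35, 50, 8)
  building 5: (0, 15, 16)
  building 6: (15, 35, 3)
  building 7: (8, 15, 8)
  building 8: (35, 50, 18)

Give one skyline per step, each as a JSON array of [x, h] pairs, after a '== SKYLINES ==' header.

== SKYLINES ==
[[27,3],[35,0]]
[[27,3],[36,0]]
[[15,2],[16,0],[27,3],[36,0]]
[[15,2],[16,0],[27,3],[35,8],[50,0]]
[[0,16],[15,2],[16,0],[27,3],[35,8],[50,0]]
[[0,16],[15,3],[35,8],[50,0]]
[[0,16],[15,3],[35,8],[50,0]]
[[0,16],[15,3],[35,18],[50,0]]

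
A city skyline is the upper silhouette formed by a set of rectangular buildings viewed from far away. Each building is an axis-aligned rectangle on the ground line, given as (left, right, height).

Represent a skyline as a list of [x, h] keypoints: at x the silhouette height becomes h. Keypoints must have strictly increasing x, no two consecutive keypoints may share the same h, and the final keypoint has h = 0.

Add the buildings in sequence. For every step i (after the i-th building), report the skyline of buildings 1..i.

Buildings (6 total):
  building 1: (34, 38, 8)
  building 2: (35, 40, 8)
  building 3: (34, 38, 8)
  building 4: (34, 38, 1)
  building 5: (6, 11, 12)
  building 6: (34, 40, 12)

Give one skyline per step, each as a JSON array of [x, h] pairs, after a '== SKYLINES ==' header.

== SKYLINES ==
[[34,8],[38,0]]
[[34,8],[40,0]]
[[34,8],[40,0]]
[[34,8],[40,0]]
[[6,12],[11,0],[34,8],[40,0]]
[[6,12],[11,0],[34,12],[40,0]]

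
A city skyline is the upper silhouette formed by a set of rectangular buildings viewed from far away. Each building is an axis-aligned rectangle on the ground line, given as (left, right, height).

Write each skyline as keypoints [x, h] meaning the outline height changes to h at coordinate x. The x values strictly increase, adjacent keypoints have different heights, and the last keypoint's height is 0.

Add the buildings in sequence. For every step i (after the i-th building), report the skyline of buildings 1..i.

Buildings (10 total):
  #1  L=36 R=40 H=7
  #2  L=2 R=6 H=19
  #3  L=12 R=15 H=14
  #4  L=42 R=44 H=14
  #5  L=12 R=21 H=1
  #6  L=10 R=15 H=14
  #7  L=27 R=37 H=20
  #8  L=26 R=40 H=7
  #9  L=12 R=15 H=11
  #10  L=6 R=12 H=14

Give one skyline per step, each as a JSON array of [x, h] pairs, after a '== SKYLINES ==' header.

== SKYLINES ==
[[36,7],[40,0]]
[[2,19],[6,0],[36,7],[40,0]]
[[2,19],[6,0],[12,14],[15,0],[36,7],[40,0]]
[[2,19],[6,0],[12,14],[15,0],[36,7],[40,0],[42,14],[44,0]]
[[2,19],[6,0],[12,14],[15,1],[21,0],[36,7],[40,0],[42,14],[44,0]]
[[2,19],[6,0],[10,14],[15,1],[21,0],[36,7],[40,0],[42,14],[44,0]]
[[2,19],[6,0],[10,14],[15,1],[21,0],[27,20],[37,7],[40,0],[42,14],[44,0]]
[[2,19],[6,0],[10,14],[15,1],[21,0],[26,7],[27,20],[37,7],[40,0],[42,14],[44,0]]
[[2,19],[6,0],[10,14],[15,1],[21,0],[26,7],[27,20],[37,7],[40,0],[42,14],[44,0]]
[[2,19],[6,14],[15,1],[21,0],[26,7],[27,20],[37,7],[40,0],[42,14],[44,0]]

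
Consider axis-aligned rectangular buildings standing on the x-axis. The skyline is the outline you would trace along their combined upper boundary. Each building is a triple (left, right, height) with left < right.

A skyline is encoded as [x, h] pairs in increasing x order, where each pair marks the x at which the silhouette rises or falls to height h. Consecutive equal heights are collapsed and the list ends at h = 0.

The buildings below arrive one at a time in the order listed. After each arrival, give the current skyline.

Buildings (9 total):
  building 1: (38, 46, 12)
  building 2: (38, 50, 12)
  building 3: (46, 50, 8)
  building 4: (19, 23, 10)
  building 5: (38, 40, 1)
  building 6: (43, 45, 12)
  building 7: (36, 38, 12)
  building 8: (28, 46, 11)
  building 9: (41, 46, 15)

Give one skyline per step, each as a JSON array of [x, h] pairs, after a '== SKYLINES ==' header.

== SKYLINES ==
[[38,12],[46,0]]
[[38,12],[50,0]]
[[38,12],[50,0]]
[[19,10],[23,0],[38,12],[50,0]]
[[19,10],[23,0],[38,12],[50,0]]
[[19,10],[23,0],[38,12],[50,0]]
[[19,10],[23,0],[36,12],[50,0]]
[[19,10],[23,0],[28,11],[36,12],[50,0]]
[[19,10],[23,0],[28,11],[36,12],[41,15],[46,12],[50,0]]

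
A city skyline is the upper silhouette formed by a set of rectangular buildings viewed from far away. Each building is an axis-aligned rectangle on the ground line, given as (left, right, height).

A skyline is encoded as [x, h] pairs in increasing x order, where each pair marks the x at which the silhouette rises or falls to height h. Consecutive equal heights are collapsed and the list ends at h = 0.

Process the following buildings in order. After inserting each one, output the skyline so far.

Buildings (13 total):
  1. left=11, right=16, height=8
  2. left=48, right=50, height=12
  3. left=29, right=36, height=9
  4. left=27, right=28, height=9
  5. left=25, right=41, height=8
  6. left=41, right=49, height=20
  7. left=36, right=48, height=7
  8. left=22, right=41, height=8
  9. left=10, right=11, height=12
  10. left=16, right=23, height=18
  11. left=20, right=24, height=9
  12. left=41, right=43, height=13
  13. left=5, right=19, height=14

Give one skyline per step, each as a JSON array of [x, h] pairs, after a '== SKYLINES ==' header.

== SKYLINES ==
[[11,8],[16,0]]
[[11,8],[16,0],[48,12],[50,0]]
[[11,8],[16,0],[29,9],[36,0],[48,12],[50,0]]
[[11,8],[16,0],[27,9],[28,0],[29,9],[36,0],[48,12],[50,0]]
[[11,8],[16,0],[25,8],[27,9],[28,8],[29,9],[36,8],[41,0],[48,12],[50,0]]
[[11,8],[16,0],[25,8],[27,9],[28,8],[29,9],[36,8],[41,20],[49,12],[50,0]]
[[11,8],[16,0],[25,8],[27,9],[28,8],[29,9],[36,8],[41,20],[49,12],[50,0]]
[[11,8],[16,0],[22,8],[27,9],[28,8],[29,9],[36,8],[41,20],[49,12],[50,0]]
[[10,12],[11,8],[16,0],[22,8],[27,9],[28,8],[29,9],[36,8],[41,20],[49,12],[50,0]]
[[10,12],[11,8],[16,18],[23,8],[27,9],[28,8],[29,9],[36,8],[41,20],[49,12],[50,0]]
[[10,12],[11,8],[16,18],[23,9],[24,8],[27,9],[28,8],[29,9],[36,8],[41,20],[49,12],[50,0]]
[[10,12],[11,8],[16,18],[23,9],[24,8],[27,9],[28,8],[29,9],[36,8],[41,20],[49,12],[50,0]]
[[5,14],[16,18],[23,9],[24,8],[27,9],[28,8],[29,9],[36,8],[41,20],[49,12],[50,0]]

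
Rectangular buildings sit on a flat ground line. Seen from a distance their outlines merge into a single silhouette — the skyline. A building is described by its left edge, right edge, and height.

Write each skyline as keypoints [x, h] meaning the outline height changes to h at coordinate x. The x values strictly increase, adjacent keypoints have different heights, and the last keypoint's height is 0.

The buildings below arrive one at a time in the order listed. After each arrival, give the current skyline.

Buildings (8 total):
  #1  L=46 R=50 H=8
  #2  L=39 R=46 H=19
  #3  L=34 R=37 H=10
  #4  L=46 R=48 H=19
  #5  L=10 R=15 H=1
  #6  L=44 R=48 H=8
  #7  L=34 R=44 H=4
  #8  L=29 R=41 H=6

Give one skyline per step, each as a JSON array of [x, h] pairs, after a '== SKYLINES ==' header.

== SKYLINES ==
[[46,8],[50,0]]
[[39,19],[46,8],[50,0]]
[[34,10],[37,0],[39,19],[46,8],[50,0]]
[[34,10],[37,0],[39,19],[48,8],[50,0]]
[[10,1],[15,0],[34,10],[37,0],[39,19],[48,8],[50,0]]
[[10,1],[15,0],[34,10],[37,0],[39,19],[48,8],[50,0]]
[[10,1],[15,0],[34,10],[37,4],[39,19],[48,8],[50,0]]
[[10,1],[15,0],[29,6],[34,10],[37,6],[39,19],[48,8],[50,0]]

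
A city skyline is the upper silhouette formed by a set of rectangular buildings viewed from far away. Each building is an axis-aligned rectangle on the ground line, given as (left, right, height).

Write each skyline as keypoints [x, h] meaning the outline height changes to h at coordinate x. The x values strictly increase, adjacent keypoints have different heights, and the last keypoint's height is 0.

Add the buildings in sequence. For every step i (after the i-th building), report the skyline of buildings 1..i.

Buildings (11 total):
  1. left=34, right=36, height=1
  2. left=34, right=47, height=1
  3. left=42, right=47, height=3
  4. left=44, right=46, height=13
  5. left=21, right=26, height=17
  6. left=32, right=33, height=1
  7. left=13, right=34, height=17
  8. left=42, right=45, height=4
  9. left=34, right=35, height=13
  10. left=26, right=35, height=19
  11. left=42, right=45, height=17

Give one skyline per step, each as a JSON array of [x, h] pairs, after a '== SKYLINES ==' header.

== SKYLINES ==
[[34,1],[36,0]]
[[34,1],[47,0]]
[[34,1],[42,3],[47,0]]
[[34,1],[42,3],[44,13],[46,3],[47,0]]
[[21,17],[26,0],[34,1],[42,3],[44,13],[46,3],[47,0]]
[[21,17],[26,0],[32,1],[33,0],[34,1],[42,3],[44,13],[46,3],[47,0]]
[[13,17],[34,1],[42,3],[44,13],[46,3],[47,0]]
[[13,17],[34,1],[42,4],[44,13],[46,3],[47,0]]
[[13,17],[34,13],[35,1],[42,4],[44,13],[46,3],[47,0]]
[[13,17],[26,19],[35,1],[42,4],[44,13],[46,3],[47,0]]
[[13,17],[26,19],[35,1],[42,17],[45,13],[46,3],[47,0]]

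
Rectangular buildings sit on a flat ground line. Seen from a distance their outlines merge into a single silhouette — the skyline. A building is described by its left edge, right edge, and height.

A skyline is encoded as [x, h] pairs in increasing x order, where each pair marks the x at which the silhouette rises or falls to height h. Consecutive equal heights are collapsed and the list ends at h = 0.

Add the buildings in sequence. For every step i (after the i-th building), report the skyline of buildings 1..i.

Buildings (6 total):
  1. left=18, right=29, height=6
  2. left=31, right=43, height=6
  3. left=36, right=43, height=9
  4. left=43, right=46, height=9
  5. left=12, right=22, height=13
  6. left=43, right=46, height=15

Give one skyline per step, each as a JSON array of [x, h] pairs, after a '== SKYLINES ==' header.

== SKYLINES ==
[[18,6],[29,0]]
[[18,6],[29,0],[31,6],[43,0]]
[[18,6],[29,0],[31,6],[36,9],[43,0]]
[[18,6],[29,0],[31,6],[36,9],[46,0]]
[[12,13],[22,6],[29,0],[31,6],[36,9],[46,0]]
[[12,13],[22,6],[29,0],[31,6],[36,9],[43,15],[46,0]]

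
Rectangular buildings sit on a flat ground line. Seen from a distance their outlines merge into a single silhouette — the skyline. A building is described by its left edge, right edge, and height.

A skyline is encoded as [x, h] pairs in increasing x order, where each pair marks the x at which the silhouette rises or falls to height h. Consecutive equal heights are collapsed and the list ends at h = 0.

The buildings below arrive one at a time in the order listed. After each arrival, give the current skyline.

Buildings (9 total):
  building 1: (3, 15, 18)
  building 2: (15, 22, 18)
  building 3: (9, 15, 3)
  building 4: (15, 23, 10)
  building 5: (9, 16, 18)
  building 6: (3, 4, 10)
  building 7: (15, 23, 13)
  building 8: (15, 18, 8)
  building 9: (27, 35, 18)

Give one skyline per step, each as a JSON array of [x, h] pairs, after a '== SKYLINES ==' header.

== SKYLINES ==
[[3,18],[15,0]]
[[3,18],[22,0]]
[[3,18],[22,0]]
[[3,18],[22,10],[23,0]]
[[3,18],[22,10],[23,0]]
[[3,18],[22,10],[23,0]]
[[3,18],[22,13],[23,0]]
[[3,18],[22,13],[23,0]]
[[3,18],[22,13],[23,0],[27,18],[35,0]]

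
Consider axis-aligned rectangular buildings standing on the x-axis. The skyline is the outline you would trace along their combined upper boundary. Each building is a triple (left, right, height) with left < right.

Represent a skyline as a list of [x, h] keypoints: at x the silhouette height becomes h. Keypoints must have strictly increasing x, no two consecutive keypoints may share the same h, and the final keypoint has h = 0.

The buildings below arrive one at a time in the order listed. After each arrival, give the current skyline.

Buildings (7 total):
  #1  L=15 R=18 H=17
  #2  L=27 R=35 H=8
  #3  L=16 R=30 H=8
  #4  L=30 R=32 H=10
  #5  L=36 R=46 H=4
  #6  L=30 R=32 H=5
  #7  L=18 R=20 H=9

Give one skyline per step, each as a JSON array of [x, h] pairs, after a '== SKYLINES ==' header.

== SKYLINES ==
[[15,17],[18,0]]
[[15,17],[18,0],[27,8],[35,0]]
[[15,17],[18,8],[35,0]]
[[15,17],[18,8],[30,10],[32,8],[35,0]]
[[15,17],[18,8],[30,10],[32,8],[35,0],[36,4],[46,0]]
[[15,17],[18,8],[30,10],[32,8],[35,0],[36,4],[46,0]]
[[15,17],[18,9],[20,8],[30,10],[32,8],[35,0],[36,4],[46,0]]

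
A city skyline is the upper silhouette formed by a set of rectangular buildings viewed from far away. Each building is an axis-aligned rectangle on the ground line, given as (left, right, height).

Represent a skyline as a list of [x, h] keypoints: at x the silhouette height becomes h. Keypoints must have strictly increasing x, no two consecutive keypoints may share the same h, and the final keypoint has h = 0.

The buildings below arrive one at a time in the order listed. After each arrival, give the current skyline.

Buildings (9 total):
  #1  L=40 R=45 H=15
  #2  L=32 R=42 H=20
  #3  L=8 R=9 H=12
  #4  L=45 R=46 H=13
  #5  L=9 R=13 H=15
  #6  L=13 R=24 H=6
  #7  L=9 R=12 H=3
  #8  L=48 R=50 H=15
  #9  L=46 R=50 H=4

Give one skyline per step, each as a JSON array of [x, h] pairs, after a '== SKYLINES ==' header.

== SKYLINES ==
[[40,15],[45,0]]
[[32,20],[42,15],[45,0]]
[[8,12],[9,0],[32,20],[42,15],[45,0]]
[[8,12],[9,0],[32,20],[42,15],[45,13],[46,0]]
[[8,12],[9,15],[13,0],[32,20],[42,15],[45,13],[46,0]]
[[8,12],[9,15],[13,6],[24,0],[32,20],[42,15],[45,13],[46,0]]
[[8,12],[9,15],[13,6],[24,0],[32,20],[42,15],[45,13],[46,0]]
[[8,12],[9,15],[13,6],[24,0],[32,20],[42,15],[45,13],[46,0],[48,15],[50,0]]
[[8,12],[9,15],[13,6],[24,0],[32,20],[42,15],[45,13],[46,4],[48,15],[50,0]]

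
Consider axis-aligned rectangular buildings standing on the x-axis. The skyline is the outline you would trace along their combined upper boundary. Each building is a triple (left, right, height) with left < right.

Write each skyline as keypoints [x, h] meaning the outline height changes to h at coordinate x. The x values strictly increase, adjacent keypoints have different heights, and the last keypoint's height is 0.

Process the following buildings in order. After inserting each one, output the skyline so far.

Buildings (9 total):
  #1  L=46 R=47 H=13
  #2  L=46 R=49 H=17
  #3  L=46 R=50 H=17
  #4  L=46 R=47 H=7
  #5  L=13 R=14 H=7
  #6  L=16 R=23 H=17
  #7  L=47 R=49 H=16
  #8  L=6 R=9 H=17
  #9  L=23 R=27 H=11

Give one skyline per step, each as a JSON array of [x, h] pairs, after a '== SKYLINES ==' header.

== SKYLINES ==
[[46,13],[47,0]]
[[46,17],[49,0]]
[[46,17],[50,0]]
[[46,17],[50,0]]
[[13,7],[14,0],[46,17],[50,0]]
[[13,7],[14,0],[16,17],[23,0],[46,17],[50,0]]
[[13,7],[14,0],[16,17],[23,0],[46,17],[50,0]]
[[6,17],[9,0],[13,7],[14,0],[16,17],[23,0],[46,17],[50,0]]
[[6,17],[9,0],[13,7],[14,0],[16,17],[23,11],[27,0],[46,17],[50,0]]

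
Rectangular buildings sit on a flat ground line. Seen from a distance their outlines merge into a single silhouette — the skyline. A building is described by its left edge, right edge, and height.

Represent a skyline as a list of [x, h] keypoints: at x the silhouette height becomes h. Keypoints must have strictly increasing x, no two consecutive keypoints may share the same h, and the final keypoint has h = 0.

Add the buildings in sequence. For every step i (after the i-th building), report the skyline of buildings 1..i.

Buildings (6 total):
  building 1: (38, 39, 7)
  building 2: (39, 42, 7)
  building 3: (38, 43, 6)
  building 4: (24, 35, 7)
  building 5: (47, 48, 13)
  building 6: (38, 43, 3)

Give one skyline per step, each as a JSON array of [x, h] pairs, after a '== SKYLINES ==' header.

== SKYLINES ==
[[38,7],[39,0]]
[[38,7],[42,0]]
[[38,7],[42,6],[43,0]]
[[24,7],[35,0],[38,7],[42,6],[43,0]]
[[24,7],[35,0],[38,7],[42,6],[43,0],[47,13],[48,0]]
[[24,7],[35,0],[38,7],[42,6],[43,0],[47,13],[48,0]]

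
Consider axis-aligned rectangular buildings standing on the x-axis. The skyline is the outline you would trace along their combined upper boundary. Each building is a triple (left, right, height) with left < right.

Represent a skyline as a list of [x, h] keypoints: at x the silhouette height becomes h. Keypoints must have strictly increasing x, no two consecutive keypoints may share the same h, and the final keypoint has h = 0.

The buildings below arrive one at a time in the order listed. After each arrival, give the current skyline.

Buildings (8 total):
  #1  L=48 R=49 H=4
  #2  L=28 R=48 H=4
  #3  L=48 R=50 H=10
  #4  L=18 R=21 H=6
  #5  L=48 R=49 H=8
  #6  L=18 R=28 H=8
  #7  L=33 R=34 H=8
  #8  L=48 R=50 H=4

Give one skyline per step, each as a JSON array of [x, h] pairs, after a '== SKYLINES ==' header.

== SKYLINES ==
[[48,4],[49,0]]
[[28,4],[49,0]]
[[28,4],[48,10],[50,0]]
[[18,6],[21,0],[28,4],[48,10],[50,0]]
[[18,6],[21,0],[28,4],[48,10],[50,0]]
[[18,8],[28,4],[48,10],[50,0]]
[[18,8],[28,4],[33,8],[34,4],[48,10],[50,0]]
[[18,8],[28,4],[33,8],[34,4],[48,10],[50,0]]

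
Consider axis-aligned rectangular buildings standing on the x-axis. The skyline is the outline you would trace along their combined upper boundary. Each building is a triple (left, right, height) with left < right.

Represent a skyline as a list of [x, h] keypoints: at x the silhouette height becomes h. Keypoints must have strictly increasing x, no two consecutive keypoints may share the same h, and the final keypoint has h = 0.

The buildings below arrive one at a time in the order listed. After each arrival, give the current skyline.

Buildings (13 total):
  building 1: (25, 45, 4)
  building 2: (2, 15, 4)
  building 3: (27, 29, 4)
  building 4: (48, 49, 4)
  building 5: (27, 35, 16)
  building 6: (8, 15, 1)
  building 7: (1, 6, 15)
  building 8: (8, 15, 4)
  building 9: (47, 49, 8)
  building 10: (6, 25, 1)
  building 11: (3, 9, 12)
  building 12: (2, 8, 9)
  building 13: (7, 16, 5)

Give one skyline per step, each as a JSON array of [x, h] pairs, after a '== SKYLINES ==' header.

== SKYLINES ==
[[25,4],[45,0]]
[[2,4],[15,0],[25,4],[45,0]]
[[2,4],[15,0],[25,4],[45,0]]
[[2,4],[15,0],[25,4],[45,0],[48,4],[49,0]]
[[2,4],[15,0],[25,4],[27,16],[35,4],[45,0],[48,4],[49,0]]
[[2,4],[15,0],[25,4],[27,16],[35,4],[45,0],[48,4],[49,0]]
[[1,15],[6,4],[15,0],[25,4],[27,16],[35,4],[45,0],[48,4],[49,0]]
[[1,15],[6,4],[15,0],[25,4],[27,16],[35,4],[45,0],[48,4],[49,0]]
[[1,15],[6,4],[15,0],[25,4],[27,16],[35,4],[45,0],[47,8],[49,0]]
[[1,15],[6,4],[15,1],[25,4],[27,16],[35,4],[45,0],[47,8],[49,0]]
[[1,15],[6,12],[9,4],[15,1],[25,4],[27,16],[35,4],[45,0],[47,8],[49,0]]
[[1,15],[6,12],[9,4],[15,1],[25,4],[27,16],[35,4],[45,0],[47,8],[49,0]]
[[1,15],[6,12],[9,5],[16,1],[25,4],[27,16],[35,4],[45,0],[47,8],[49,0]]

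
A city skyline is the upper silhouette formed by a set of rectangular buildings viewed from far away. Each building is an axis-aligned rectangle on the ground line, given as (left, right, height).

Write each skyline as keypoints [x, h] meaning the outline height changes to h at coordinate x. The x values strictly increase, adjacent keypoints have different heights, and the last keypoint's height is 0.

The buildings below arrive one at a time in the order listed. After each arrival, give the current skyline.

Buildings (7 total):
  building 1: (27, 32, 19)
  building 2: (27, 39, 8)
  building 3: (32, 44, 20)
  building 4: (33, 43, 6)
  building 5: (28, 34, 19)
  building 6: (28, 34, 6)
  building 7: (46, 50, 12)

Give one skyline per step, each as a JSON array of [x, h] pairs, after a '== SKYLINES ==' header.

== SKYLINES ==
[[27,19],[32,0]]
[[27,19],[32,8],[39,0]]
[[27,19],[32,20],[44,0]]
[[27,19],[32,20],[44,0]]
[[27,19],[32,20],[44,0]]
[[27,19],[32,20],[44,0]]
[[27,19],[32,20],[44,0],[46,12],[50,0]]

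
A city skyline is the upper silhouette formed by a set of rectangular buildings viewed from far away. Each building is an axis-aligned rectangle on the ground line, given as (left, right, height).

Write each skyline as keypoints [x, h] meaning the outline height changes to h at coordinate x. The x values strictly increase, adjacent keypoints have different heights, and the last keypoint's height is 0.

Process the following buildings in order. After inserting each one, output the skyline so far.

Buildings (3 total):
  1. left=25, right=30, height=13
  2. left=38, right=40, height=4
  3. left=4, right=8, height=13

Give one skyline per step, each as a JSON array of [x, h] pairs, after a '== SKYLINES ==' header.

== SKYLINES ==
[[25,13],[30,0]]
[[25,13],[30,0],[38,4],[40,0]]
[[4,13],[8,0],[25,13],[30,0],[38,4],[40,0]]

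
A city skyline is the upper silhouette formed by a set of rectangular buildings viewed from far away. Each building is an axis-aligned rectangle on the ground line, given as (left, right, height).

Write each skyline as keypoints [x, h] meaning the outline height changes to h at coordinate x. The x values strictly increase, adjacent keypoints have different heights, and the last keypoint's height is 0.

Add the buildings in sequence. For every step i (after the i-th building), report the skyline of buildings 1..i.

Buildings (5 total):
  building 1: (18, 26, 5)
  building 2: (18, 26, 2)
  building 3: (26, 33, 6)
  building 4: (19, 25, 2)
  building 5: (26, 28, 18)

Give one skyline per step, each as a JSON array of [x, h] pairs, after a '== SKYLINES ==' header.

== SKYLINES ==
[[18,5],[26,0]]
[[18,5],[26,0]]
[[18,5],[26,6],[33,0]]
[[18,5],[26,6],[33,0]]
[[18,5],[26,18],[28,6],[33,0]]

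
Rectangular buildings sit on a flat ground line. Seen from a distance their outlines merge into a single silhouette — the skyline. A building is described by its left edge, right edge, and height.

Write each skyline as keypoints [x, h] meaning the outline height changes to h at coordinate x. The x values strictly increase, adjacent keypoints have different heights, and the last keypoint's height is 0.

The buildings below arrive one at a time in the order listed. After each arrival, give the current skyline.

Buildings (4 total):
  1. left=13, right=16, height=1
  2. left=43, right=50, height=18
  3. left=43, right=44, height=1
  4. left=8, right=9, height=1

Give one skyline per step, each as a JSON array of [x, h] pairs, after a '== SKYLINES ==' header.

== SKYLINES ==
[[13,1],[16,0]]
[[13,1],[16,0],[43,18],[50,0]]
[[13,1],[16,0],[43,18],[50,0]]
[[8,1],[9,0],[13,1],[16,0],[43,18],[50,0]]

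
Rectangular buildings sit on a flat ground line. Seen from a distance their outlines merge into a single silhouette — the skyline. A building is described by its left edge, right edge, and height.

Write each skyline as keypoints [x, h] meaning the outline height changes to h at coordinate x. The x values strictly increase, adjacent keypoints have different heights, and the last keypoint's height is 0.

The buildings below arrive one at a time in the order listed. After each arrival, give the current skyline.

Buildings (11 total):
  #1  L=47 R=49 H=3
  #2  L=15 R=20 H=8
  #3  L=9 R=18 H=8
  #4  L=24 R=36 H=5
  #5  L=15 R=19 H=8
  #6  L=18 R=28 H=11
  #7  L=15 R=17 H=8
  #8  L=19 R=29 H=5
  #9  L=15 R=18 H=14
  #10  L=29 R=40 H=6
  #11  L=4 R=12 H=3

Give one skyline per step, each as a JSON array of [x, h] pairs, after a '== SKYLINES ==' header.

== SKYLINES ==
[[47,3],[49,0]]
[[15,8],[20,0],[47,3],[49,0]]
[[9,8],[20,0],[47,3],[49,0]]
[[9,8],[20,0],[24,5],[36,0],[47,3],[49,0]]
[[9,8],[20,0],[24,5],[36,0],[47,3],[49,0]]
[[9,8],[18,11],[28,5],[36,0],[47,3],[49,0]]
[[9,8],[18,11],[28,5],[36,0],[47,3],[49,0]]
[[9,8],[18,11],[28,5],[36,0],[47,3],[49,0]]
[[9,8],[15,14],[18,11],[28,5],[36,0],[47,3],[49,0]]
[[9,8],[15,14],[18,11],[28,5],[29,6],[40,0],[47,3],[49,0]]
[[4,3],[9,8],[15,14],[18,11],[28,5],[29,6],[40,0],[47,3],[49,0]]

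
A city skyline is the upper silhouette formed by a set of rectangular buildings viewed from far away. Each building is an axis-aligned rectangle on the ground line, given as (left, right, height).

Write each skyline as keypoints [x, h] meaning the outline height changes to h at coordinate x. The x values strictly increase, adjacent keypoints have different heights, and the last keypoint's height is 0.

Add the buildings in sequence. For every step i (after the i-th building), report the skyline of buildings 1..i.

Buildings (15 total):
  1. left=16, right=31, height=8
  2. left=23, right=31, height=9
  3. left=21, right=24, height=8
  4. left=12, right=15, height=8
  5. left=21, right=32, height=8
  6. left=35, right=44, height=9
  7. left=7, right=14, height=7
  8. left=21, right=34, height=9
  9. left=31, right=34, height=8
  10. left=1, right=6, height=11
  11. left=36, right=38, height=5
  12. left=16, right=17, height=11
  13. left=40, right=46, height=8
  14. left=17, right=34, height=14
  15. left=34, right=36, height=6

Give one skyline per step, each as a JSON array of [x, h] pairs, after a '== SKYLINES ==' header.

== SKYLINES ==
[[16,8],[31,0]]
[[16,8],[23,9],[31,0]]
[[16,8],[23,9],[31,0]]
[[12,8],[15,0],[16,8],[23,9],[31,0]]
[[12,8],[15,0],[16,8],[23,9],[31,8],[32,0]]
[[12,8],[15,0],[16,8],[23,9],[31,8],[32,0],[35,9],[44,0]]
[[7,7],[12,8],[15,0],[16,8],[23,9],[31,8],[32,0],[35,9],[44,0]]
[[7,7],[12,8],[15,0],[16,8],[21,9],[34,0],[35,9],[44,0]]
[[7,7],[12,8],[15,0],[16,8],[21,9],[34,0],[35,9],[44,0]]
[[1,11],[6,0],[7,7],[12,8],[15,0],[16,8],[21,9],[34,0],[35,9],[44,0]]
[[1,11],[6,0],[7,7],[12,8],[15,0],[16,8],[21,9],[34,0],[35,9],[44,0]]
[[1,11],[6,0],[7,7],[12,8],[15,0],[16,11],[17,8],[21,9],[34,0],[35,9],[44,0]]
[[1,11],[6,0],[7,7],[12,8],[15,0],[16,11],[17,8],[21,9],[34,0],[35,9],[44,8],[46,0]]
[[1,11],[6,0],[7,7],[12,8],[15,0],[16,11],[17,14],[34,0],[35,9],[44,8],[46,0]]
[[1,11],[6,0],[7,7],[12,8],[15,0],[16,11],[17,14],[34,6],[35,9],[44,8],[46,0]]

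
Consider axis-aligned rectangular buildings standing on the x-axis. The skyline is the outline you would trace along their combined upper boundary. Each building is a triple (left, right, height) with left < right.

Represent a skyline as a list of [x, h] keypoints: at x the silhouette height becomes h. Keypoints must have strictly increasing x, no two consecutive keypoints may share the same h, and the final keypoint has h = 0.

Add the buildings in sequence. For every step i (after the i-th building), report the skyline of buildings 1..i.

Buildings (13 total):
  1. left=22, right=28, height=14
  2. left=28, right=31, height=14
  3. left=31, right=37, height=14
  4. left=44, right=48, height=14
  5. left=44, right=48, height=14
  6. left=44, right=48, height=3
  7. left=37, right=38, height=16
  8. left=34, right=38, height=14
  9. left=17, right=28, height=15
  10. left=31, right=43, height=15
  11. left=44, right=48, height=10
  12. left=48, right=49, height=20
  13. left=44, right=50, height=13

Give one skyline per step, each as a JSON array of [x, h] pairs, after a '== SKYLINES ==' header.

== SKYLINES ==
[[22,14],[28,0]]
[[22,14],[31,0]]
[[22,14],[37,0]]
[[22,14],[37,0],[44,14],[48,0]]
[[22,14],[37,0],[44,14],[48,0]]
[[22,14],[37,0],[44,14],[48,0]]
[[22,14],[37,16],[38,0],[44,14],[48,0]]
[[22,14],[37,16],[38,0],[44,14],[48,0]]
[[17,15],[28,14],[37,16],[38,0],[44,14],[48,0]]
[[17,15],[28,14],[31,15],[37,16],[38,15],[43,0],[44,14],[48,0]]
[[17,15],[28,14],[31,15],[37,16],[38,15],[43,0],[44,14],[48,0]]
[[17,15],[28,14],[31,15],[37,16],[38,15],[43,0],[44,14],[48,20],[49,0]]
[[17,15],[28,14],[31,15],[37,16],[38,15],[43,0],[44,14],[48,20],[49,13],[50,0]]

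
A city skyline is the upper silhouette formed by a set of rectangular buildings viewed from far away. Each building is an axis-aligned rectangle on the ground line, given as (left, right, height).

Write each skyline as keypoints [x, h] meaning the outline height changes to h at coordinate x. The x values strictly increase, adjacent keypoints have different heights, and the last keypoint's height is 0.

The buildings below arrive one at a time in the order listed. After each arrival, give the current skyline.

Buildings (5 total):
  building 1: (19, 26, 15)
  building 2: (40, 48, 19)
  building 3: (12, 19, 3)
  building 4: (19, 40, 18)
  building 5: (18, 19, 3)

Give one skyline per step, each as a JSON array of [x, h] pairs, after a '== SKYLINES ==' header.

== SKYLINES ==
[[19,15],[26,0]]
[[19,15],[26,0],[40,19],[48,0]]
[[12,3],[19,15],[26,0],[40,19],[48,0]]
[[12,3],[19,18],[40,19],[48,0]]
[[12,3],[19,18],[40,19],[48,0]]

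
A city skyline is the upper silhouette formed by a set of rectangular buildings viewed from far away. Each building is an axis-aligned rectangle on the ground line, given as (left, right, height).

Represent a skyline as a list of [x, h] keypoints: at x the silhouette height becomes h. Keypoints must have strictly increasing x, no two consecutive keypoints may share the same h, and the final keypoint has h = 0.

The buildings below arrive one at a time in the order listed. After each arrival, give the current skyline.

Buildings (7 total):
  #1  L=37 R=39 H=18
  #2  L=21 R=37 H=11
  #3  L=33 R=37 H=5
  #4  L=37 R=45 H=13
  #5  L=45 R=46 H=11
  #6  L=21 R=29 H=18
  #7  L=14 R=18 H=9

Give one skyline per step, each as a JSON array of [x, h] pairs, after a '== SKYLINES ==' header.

== SKYLINES ==
[[37,18],[39,0]]
[[21,11],[37,18],[39,0]]
[[21,11],[37,18],[39,0]]
[[21,11],[37,18],[39,13],[45,0]]
[[21,11],[37,18],[39,13],[45,11],[46,0]]
[[21,18],[29,11],[37,18],[39,13],[45,11],[46,0]]
[[14,9],[18,0],[21,18],[29,11],[37,18],[39,13],[45,11],[46,0]]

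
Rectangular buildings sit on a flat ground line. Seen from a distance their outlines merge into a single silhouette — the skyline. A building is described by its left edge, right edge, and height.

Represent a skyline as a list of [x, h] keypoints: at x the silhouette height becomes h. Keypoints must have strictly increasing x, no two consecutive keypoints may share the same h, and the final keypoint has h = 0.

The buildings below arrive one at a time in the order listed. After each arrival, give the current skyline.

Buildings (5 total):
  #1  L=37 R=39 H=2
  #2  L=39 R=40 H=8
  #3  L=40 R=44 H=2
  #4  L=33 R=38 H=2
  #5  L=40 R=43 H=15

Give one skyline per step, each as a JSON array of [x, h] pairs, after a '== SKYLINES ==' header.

== SKYLINES ==
[[37,2],[39,0]]
[[37,2],[39,8],[40,0]]
[[37,2],[39,8],[40,2],[44,0]]
[[33,2],[39,8],[40,2],[44,0]]
[[33,2],[39,8],[40,15],[43,2],[44,0]]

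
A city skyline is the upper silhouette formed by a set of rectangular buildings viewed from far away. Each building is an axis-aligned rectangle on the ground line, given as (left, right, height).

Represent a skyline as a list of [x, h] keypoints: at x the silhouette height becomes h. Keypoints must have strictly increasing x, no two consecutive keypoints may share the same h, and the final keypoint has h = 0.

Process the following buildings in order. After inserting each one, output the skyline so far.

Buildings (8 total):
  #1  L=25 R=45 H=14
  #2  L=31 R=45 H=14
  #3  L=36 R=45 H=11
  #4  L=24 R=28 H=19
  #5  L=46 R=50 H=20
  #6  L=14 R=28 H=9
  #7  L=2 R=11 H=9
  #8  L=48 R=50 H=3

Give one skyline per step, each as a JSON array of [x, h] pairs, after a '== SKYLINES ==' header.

== SKYLINES ==
[[25,14],[45,0]]
[[25,14],[45,0]]
[[25,14],[45,0]]
[[24,19],[28,14],[45,0]]
[[24,19],[28,14],[45,0],[46,20],[50,0]]
[[14,9],[24,19],[28,14],[45,0],[46,20],[50,0]]
[[2,9],[11,0],[14,9],[24,19],[28,14],[45,0],[46,20],[50,0]]
[[2,9],[11,0],[14,9],[24,19],[28,14],[45,0],[46,20],[50,0]]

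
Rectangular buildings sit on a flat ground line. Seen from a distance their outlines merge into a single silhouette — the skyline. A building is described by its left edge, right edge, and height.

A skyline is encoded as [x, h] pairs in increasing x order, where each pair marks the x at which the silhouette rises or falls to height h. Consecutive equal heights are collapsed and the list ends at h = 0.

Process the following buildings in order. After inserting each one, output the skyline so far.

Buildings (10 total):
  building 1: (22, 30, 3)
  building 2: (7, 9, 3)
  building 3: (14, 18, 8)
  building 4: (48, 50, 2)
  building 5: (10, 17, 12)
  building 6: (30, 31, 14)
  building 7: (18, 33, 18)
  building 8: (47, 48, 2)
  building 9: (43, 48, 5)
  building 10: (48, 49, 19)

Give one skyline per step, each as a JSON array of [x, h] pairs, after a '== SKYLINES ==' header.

== SKYLINES ==
[[22,3],[30,0]]
[[7,3],[9,0],[22,3],[30,0]]
[[7,3],[9,0],[14,8],[18,0],[22,3],[30,0]]
[[7,3],[9,0],[14,8],[18,0],[22,3],[30,0],[48,2],[50,0]]
[[7,3],[9,0],[10,12],[17,8],[18,0],[22,3],[30,0],[48,2],[50,0]]
[[7,3],[9,0],[10,12],[17,8],[18,0],[22,3],[30,14],[31,0],[48,2],[50,0]]
[[7,3],[9,0],[10,12],[17,8],[18,18],[33,0],[48,2],[50,0]]
[[7,3],[9,0],[10,12],[17,8],[18,18],[33,0],[47,2],[50,0]]
[[7,3],[9,0],[10,12],[17,8],[18,18],[33,0],[43,5],[48,2],[50,0]]
[[7,3],[9,0],[10,12],[17,8],[18,18],[33,0],[43,5],[48,19],[49,2],[50,0]]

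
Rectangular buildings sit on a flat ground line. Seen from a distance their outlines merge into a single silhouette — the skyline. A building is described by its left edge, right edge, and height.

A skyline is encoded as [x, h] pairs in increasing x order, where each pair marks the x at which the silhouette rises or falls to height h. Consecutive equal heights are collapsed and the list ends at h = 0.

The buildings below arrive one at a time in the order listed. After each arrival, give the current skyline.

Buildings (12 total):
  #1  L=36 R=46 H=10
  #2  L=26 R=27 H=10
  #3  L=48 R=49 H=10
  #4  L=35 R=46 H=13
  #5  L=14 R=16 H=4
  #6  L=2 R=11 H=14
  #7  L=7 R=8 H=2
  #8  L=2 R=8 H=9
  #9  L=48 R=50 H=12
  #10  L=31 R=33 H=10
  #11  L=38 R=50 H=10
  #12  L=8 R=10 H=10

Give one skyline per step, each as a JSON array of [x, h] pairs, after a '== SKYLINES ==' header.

== SKYLINES ==
[[36,10],[46,0]]
[[26,10],[27,0],[36,10],[46,0]]
[[26,10],[27,0],[36,10],[46,0],[48,10],[49,0]]
[[26,10],[27,0],[35,13],[46,0],[48,10],[49,0]]
[[14,4],[16,0],[26,10],[27,0],[35,13],[46,0],[48,10],[49,0]]
[[2,14],[11,0],[14,4],[16,0],[26,10],[27,0],[35,13],[46,0],[48,10],[49,0]]
[[2,14],[11,0],[14,4],[16,0],[26,10],[27,0],[35,13],[46,0],[48,10],[49,0]]
[[2,14],[11,0],[14,4],[16,0],[26,10],[27,0],[35,13],[46,0],[48,10],[49,0]]
[[2,14],[11,0],[14,4],[16,0],[26,10],[27,0],[35,13],[46,0],[48,12],[50,0]]
[[2,14],[11,0],[14,4],[16,0],[26,10],[27,0],[31,10],[33,0],[35,13],[46,0],[48,12],[50,0]]
[[2,14],[11,0],[14,4],[16,0],[26,10],[27,0],[31,10],[33,0],[35,13],[46,10],[48,12],[50,0]]
[[2,14],[11,0],[14,4],[16,0],[26,10],[27,0],[31,10],[33,0],[35,13],[46,10],[48,12],[50,0]]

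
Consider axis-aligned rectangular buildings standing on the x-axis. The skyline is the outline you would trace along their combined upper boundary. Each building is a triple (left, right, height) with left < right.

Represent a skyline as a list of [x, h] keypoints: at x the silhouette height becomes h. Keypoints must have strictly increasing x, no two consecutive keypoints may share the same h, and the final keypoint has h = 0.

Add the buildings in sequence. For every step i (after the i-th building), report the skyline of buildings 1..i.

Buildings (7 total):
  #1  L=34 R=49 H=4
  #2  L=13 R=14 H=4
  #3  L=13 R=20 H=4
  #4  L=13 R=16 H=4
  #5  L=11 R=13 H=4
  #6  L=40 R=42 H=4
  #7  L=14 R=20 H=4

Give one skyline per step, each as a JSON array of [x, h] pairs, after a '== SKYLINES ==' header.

== SKYLINES ==
[[34,4],[49,0]]
[[13,4],[14,0],[34,4],[49,0]]
[[13,4],[20,0],[34,4],[49,0]]
[[13,4],[20,0],[34,4],[49,0]]
[[11,4],[20,0],[34,4],[49,0]]
[[11,4],[20,0],[34,4],[49,0]]
[[11,4],[20,0],[34,4],[49,0]]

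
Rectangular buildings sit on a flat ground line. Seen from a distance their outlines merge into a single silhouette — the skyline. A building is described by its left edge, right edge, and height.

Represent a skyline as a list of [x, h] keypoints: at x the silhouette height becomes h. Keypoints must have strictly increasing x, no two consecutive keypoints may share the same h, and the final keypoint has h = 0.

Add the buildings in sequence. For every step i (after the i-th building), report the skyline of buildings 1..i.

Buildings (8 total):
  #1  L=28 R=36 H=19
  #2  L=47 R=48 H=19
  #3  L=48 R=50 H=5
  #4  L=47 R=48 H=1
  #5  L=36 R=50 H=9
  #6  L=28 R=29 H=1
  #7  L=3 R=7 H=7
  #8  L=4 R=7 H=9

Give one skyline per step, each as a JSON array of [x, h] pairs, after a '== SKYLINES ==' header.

== SKYLINES ==
[[28,19],[36,0]]
[[28,19],[36,0],[47,19],[48,0]]
[[28,19],[36,0],[47,19],[48,5],[50,0]]
[[28,19],[36,0],[47,19],[48,5],[50,0]]
[[28,19],[36,9],[47,19],[48,9],[50,0]]
[[28,19],[36,9],[47,19],[48,9],[50,0]]
[[3,7],[7,0],[28,19],[36,9],[47,19],[48,9],[50,0]]
[[3,7],[4,9],[7,0],[28,19],[36,9],[47,19],[48,9],[50,0]]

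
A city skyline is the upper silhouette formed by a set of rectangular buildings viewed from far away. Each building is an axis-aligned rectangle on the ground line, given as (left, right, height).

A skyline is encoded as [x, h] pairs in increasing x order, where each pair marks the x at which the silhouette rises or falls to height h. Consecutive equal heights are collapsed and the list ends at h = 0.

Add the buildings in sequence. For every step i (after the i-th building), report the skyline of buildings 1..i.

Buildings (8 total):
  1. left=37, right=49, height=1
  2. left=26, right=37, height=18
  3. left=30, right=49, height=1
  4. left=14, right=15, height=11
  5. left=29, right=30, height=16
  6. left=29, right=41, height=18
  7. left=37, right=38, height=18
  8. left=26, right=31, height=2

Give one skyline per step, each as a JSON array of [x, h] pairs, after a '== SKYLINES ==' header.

== SKYLINES ==
[[37,1],[49,0]]
[[26,18],[37,1],[49,0]]
[[26,18],[37,1],[49,0]]
[[14,11],[15,0],[26,18],[37,1],[49,0]]
[[14,11],[15,0],[26,18],[37,1],[49,0]]
[[14,11],[15,0],[26,18],[41,1],[49,0]]
[[14,11],[15,0],[26,18],[41,1],[49,0]]
[[14,11],[15,0],[26,18],[41,1],[49,0]]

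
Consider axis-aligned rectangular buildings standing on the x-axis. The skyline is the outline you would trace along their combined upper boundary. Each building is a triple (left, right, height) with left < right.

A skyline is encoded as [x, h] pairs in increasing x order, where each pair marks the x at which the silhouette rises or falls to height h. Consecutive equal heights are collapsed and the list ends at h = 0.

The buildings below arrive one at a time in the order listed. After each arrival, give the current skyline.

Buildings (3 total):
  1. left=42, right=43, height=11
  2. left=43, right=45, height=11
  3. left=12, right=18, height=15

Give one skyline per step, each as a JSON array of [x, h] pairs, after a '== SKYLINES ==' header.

== SKYLINES ==
[[42,11],[43,0]]
[[42,11],[45,0]]
[[12,15],[18,0],[42,11],[45,0]]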